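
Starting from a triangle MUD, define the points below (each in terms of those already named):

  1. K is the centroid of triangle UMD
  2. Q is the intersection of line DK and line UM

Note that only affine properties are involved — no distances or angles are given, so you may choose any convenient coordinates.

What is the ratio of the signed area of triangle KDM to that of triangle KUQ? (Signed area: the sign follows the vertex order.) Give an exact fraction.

[KDM]:[KUQ] = -2

Set M = (0, 0), U = (1, 0), D = (0, 1); any affine frame gives the same invariant.
1. K is the centroid of triangle UMD ⇒ K = (1/3, 1/3)
2. Q is the intersection of line DK and line UM ⇒ Q = (1/2, 0)
2·[KDM] = 1/3, 2·[KUQ] = -1/6
[KDM]:[KUQ] = 1/3:-1/6 = -2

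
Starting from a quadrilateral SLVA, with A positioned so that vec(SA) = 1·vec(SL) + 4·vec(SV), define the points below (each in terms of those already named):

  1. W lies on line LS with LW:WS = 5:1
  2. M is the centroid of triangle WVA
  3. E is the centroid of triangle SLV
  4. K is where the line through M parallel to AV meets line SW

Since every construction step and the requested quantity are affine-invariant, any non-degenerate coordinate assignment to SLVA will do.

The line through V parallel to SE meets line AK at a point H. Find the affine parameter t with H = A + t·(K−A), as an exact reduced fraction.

t = 12/17

Choose coordinates S = (0, 0), L = (1, 0), V = (0, 1), A = (1, 4).
1. W lies on line LS with LW:WS = 5:1 ⇒ W = (1/6, 0)
2. M is the centroid of triangle WVA ⇒ M = (7/18, 5/3)
3. E is the centroid of triangle SLV ⇒ E = (1/3, 1/3)
4. K is where the line through M parallel to AV meets line SW ⇒ K = (-1/6, 0)
through V parallel to SE: direction (1/3, 1/3); meets AK at H = (3/17, 20/17)
H = A + t·(K−A) with t = 12/17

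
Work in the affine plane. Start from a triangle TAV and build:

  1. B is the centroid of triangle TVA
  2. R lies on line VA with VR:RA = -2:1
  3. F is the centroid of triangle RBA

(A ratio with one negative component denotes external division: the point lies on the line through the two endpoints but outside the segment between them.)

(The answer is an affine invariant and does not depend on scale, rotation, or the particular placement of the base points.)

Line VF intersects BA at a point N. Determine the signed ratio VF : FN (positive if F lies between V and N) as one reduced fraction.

VF:FN = -4

Work in coordinates with T = (0, 0), A = (1, 0), V = (0, 1).
1. B is the centroid of triangle TVA ⇒ B = (1/3, 1/3)
2. R lies on line VA with VR:RA = -2:1 ⇒ R = (2, -1)
3. F is the centroid of triangle RBA ⇒ F = (10/9, -2/9)
line VF meets BA at N = (5/6, 1/12)
F = V + t·(N−V) with t = 4/3, so VF:FN = 4/3:-1/3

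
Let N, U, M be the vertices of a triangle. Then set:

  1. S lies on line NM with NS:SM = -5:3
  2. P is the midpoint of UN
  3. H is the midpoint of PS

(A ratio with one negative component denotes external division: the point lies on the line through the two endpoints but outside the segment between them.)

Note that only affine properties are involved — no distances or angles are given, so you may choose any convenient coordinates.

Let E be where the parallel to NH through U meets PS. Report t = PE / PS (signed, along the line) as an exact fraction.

t = -1/2

Work in coordinates with N = (0, 0), U = (1, 0), M = (0, 1).
1. S lies on line NM with NS:SM = -5:3 ⇒ S = (0, 5/2)
2. P is the midpoint of UN ⇒ P = (1/2, 0)
3. H is the midpoint of PS ⇒ H = (1/4, 5/4)
through U parallel to NH: direction (1/4, 5/4); meets PS at E = (3/4, -5/4)
E = P + t·(S−P) with t = -1/2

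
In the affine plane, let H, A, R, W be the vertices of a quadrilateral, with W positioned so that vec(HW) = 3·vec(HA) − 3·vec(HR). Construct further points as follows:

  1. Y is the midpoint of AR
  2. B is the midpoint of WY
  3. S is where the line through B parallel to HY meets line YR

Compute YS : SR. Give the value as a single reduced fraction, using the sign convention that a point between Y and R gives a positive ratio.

Set H = (0, 0), A = (1, 0), R = (0, 1), W = (3, -3); any affine frame gives the same invariant.
1. Y is the midpoint of AR ⇒ Y = (1/2, 1/2)
2. B is the midpoint of WY ⇒ B = (7/4, -5/4)
3. S is where the line through B parallel to HY meets line YR ⇒ S = (2, -1)
S = Y + t·(R−Y) with t = -3, so YS:SR = t:(1−t) = -3:4

YS:SR = -3/4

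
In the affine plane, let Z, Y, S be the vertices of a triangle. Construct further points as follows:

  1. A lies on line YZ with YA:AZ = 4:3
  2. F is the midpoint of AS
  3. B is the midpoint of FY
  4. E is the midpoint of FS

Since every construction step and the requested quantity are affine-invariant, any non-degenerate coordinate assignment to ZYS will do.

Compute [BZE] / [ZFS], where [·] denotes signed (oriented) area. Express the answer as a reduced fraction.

Assign Z = (0, 0), Y = (1, 0), S = (0, 1) — the answer is frame-independent, so this choice is without loss of generality.
1. A lies on line YZ with YA:AZ = 4:3 ⇒ A = (3/7, 0)
2. F is the midpoint of AS ⇒ F = (3/14, 1/2)
3. B is the midpoint of FY ⇒ B = (17/28, 1/4)
4. E is the midpoint of FS ⇒ E = (3/28, 3/4)
2·[BZE] = -3/7, 2·[ZFS] = 3/14
[BZE]:[ZFS] = -3/7:3/14 = -2

[BZE]:[ZFS] = -2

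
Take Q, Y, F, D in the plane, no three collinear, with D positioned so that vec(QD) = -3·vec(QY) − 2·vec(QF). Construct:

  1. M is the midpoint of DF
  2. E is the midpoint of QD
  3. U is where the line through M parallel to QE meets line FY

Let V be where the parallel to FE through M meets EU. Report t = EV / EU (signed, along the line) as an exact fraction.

t = -5/7

Set Q = (0, 0), Y = (1, 0), F = (0, 1), D = (-3, -2); any affine frame gives the same invariant.
1. M is the midpoint of DF ⇒ M = (-3/2, -1/2)
2. E is the midpoint of QD ⇒ E = (-3/2, -1)
3. U is where the line through M parallel to QE meets line FY ⇒ U = (3/10, 7/10)
through M parallel to FE: direction (-3/2, -2); meets EU at V = (-39/14, -31/14)
V = E + t·(U−E) with t = -5/7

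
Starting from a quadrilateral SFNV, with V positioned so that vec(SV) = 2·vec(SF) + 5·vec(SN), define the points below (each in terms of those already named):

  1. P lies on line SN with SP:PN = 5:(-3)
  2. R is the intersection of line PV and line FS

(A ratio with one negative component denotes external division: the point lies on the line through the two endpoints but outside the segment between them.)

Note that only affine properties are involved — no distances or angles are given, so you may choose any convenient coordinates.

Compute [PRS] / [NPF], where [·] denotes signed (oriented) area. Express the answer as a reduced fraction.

[PRS]:[NPF] = -10/3

Choose coordinates S = (0, 0), F = (1, 0), N = (0, 1), V = (2, 5).
1. P lies on line SN with SP:PN = 5:(-3) ⇒ P = (0, 5/2)
2. R is the intersection of line PV and line FS ⇒ R = (-2, 0)
2·[PRS] = 5, 2·[NPF] = -3/2
[PRS]:[NPF] = 5:-3/2 = -10/3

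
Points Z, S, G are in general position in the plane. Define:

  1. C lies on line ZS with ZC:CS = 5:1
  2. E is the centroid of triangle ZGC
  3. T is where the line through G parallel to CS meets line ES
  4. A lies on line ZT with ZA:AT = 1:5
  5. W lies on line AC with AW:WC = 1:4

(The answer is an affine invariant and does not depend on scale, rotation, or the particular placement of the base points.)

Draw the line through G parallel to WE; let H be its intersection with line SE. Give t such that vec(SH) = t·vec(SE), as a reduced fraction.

Set Z = (0, 0), S = (1, 0), G = (0, 1); any affine frame gives the same invariant.
1. C lies on line ZS with ZC:CS = 5:1 ⇒ C = (5/6, 0)
2. E is the centroid of triangle ZGC ⇒ E = (5/18, 1/3)
3. T is where the line through G parallel to CS meets line ES ⇒ T = (-7/6, 1)
4. A lies on line ZT with ZA:AT = 1:5 ⇒ A = (-7/36, 1/6)
5. W lies on line AC with AW:WC = 1:4 ⇒ W = (1/90, 2/15)
through G parallel to WE: direction (4/15, 1/5); meets SE at H = (-4/9, 2/3)
H = S + t·(E−S) with t = 2

t = 2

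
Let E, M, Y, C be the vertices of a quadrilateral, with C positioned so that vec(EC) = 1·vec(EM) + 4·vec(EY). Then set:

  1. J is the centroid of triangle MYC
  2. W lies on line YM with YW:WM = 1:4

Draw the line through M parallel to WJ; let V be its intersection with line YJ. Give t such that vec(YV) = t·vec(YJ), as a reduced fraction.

t = 5

Assign E = (0, 0), M = (1, 0), Y = (0, 1), C = (1, 4) — the answer is frame-independent, so this choice is without loss of generality.
1. J is the centroid of triangle MYC ⇒ J = (2/3, 5/3)
2. W lies on line YM with YW:WM = 1:4 ⇒ W = (1/5, 4/5)
through M parallel to WJ: direction (7/15, 13/15); meets YJ at V = (10/3, 13/3)
V = Y + t·(J−Y) with t = 5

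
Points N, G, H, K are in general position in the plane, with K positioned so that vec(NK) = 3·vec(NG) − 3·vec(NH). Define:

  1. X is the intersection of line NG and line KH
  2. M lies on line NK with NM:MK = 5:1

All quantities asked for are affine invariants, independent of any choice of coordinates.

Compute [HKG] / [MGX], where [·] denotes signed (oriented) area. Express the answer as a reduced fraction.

[HKG]:[MGX] = 8/5

Choose coordinates N = (0, 0), G = (1, 0), H = (0, 1), K = (3, -3).
1. X is the intersection of line NG and line KH ⇒ X = (3/4, 0)
2. M lies on line NK with NM:MK = 5:1 ⇒ M = (5/2, -5/2)
2·[HKG] = 1, 2·[MGX] = 5/8
[HKG]:[MGX] = 1:5/8 = 8/5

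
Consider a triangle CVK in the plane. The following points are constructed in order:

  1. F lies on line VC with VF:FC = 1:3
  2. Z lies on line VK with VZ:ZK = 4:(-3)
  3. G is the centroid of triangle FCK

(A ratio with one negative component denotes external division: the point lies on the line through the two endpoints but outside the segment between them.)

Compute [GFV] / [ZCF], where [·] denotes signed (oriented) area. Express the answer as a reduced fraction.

[GFV]:[ZCF] = 1/36

Work in coordinates with C = (0, 0), V = (1, 0), K = (0, 1).
1. F lies on line VC with VF:FC = 1:3 ⇒ F = (3/4, 0)
2. Z lies on line VK with VZ:ZK = 4:(-3) ⇒ Z = (-3, 4)
3. G is the centroid of triangle FCK ⇒ G = (1/4, 1/3)
2·[GFV] = 1/12, 2·[ZCF] = 3
[GFV]:[ZCF] = 1/12:3 = 1/36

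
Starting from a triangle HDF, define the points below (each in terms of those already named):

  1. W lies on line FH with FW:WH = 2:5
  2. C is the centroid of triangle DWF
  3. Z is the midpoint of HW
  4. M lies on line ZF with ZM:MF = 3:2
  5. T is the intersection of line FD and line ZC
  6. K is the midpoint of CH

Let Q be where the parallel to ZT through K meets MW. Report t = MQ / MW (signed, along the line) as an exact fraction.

t = 79/4

Assign H = (0, 0), D = (1, 0), F = (0, 1) — the answer is frame-independent, so this choice is without loss of generality.
1. W lies on line FH with FW:WH = 2:5 ⇒ W = (0, 5/7)
2. C is the centroid of triangle DWF ⇒ C = (1/3, 4/7)
3. Z is the midpoint of HW ⇒ Z = (0, 5/14)
4. M lies on line ZF with ZM:MF = 3:2 ⇒ M = (0, 26/35)
5. T is the intersection of line FD and line ZC ⇒ T = (9/23, 14/23)
6. K is the midpoint of CH ⇒ K = (1/6, 2/7)
through K parallel to ZT: direction (9/23, 81/322); meets MW at Q = (0, 5/28)
Q = M + t·(W−M) with t = 79/4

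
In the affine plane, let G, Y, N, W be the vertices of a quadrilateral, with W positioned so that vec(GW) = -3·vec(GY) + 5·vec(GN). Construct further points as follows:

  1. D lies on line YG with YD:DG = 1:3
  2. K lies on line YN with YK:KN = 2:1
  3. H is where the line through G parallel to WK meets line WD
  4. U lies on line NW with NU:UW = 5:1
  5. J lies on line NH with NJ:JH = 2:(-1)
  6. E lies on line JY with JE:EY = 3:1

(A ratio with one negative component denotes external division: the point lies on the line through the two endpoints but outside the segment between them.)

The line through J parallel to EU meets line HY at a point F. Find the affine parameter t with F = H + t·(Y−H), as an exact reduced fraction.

Work in coordinates with G = (0, 0), Y = (1, 0), N = (0, 1), W = (-3, 5).
1. D lies on line YG with YD:DG = 1:3 ⇒ D = (3/4, 0)
2. K lies on line YN with YK:KN = 2:1 ⇒ K = (1/3, 2/3)
3. H is where the line through G parallel to WK meets line WD ⇒ H = (30, -39)
4. U lies on line NW with NU:UW = 5:1 ⇒ U = (-5/2, 13/3)
5. J lies on line NH with NJ:JH = 2:(-1) ⇒ J = (60, -79)
6. E lies on line JY with JE:EY = 3:1 ⇒ E = (63/4, -79/4)
through J parallel to EU: direction (-73/4, 289/12); meets HY at F = (741/16, -975/16)
F = H + t·(Y−H) with t = -9/16

t = -9/16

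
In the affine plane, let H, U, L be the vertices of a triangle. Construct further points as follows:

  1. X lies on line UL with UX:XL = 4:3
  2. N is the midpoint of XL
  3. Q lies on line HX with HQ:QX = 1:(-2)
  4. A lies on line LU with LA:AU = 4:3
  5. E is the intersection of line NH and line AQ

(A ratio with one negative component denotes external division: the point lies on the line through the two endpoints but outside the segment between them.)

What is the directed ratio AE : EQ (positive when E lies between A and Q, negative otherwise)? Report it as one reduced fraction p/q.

AE:EQ = 5/3

Work in coordinates with H = (0, 0), U = (1, 0), L = (0, 1).
1. X lies on line UL with UX:XL = 4:3 ⇒ X = (3/7, 4/7)
2. N is the midpoint of XL ⇒ N = (3/14, 11/14)
3. Q lies on line HX with HQ:QX = 1:(-2) ⇒ Q = (-3/7, -4/7)
4. A lies on line LU with LA:AU = 4:3 ⇒ A = (4/7, 3/7)
5. E is the intersection of line NH and line AQ ⇒ E = (-3/56, -11/56)
E = A + t·(Q−A) with t = 5/8, so AE:EQ = t:(1−t) = 5/8:3/8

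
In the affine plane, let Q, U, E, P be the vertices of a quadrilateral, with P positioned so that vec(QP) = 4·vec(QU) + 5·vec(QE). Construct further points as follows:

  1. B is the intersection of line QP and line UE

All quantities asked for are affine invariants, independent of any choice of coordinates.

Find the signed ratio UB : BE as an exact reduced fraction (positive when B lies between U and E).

UB:BE = 5/4

Set Q = (0, 0), U = (1, 0), E = (0, 1), P = (4, 5); any affine frame gives the same invariant.
1. B is the intersection of line QP and line UE ⇒ B = (4/9, 5/9)
B = U + t·(E−U) with t = 5/9, so UB:BE = t:(1−t) = 5/9:4/9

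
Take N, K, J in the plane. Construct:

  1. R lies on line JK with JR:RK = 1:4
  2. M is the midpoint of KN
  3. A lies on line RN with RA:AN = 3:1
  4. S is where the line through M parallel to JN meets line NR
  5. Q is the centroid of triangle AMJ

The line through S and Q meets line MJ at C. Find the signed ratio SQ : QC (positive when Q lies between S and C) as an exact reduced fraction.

SQ:QC = -67/7

Set N = (0, 0), K = (1, 0), J = (0, 1); any affine frame gives the same invariant.
1. R lies on line JK with JR:RK = 1:4 ⇒ R = (1/5, 4/5)
2. M is the midpoint of KN ⇒ M = (1/2, 0)
3. A lies on line RN with RA:AN = 3:1 ⇒ A = (1/20, 1/5)
4. S is where the line through M parallel to JN meets line NR ⇒ S = (1/2, 2)
5. Q is the centroid of triangle AMJ ⇒ Q = (11/60, 2/5)
line SQ meets MJ at C = (29/134, 38/67)
Q = S + t·(C−S) with t = 67/60, so SQ:QC = 67/60:-7/60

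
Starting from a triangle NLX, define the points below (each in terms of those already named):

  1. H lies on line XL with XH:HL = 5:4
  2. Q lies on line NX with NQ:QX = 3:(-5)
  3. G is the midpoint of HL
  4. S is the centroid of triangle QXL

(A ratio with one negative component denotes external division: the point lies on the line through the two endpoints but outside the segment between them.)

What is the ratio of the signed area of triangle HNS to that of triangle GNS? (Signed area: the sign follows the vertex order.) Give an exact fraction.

Work in coordinates with N = (0, 0), L = (1, 0), X = (0, 1).
1. H lies on line XL with XH:HL = 5:4 ⇒ H = (5/9, 4/9)
2. Q lies on line NX with NQ:QX = 3:(-5) ⇒ Q = (0, -3/2)
3. G is the midpoint of HL ⇒ G = (7/9, 2/9)
4. S is the centroid of triangle QXL ⇒ S = (1/3, -1/6)
2·[HNS] = 13/54, 2·[GNS] = 11/54
[HNS]:[GNS] = 13/54:11/54 = 13/11

[HNS]:[GNS] = 13/11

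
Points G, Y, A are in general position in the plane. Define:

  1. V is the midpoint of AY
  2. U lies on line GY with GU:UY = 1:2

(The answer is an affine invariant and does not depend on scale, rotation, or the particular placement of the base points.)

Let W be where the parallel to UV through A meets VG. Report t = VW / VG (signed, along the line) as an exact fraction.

Assign G = (0, 0), Y = (1, 0), A = (0, 1) — the answer is frame-independent, so this choice is without loss of generality.
1. V is the midpoint of AY ⇒ V = (1/2, 1/2)
2. U lies on line GY with GU:UY = 1:2 ⇒ U = (1/3, 0)
through A parallel to UV: direction (1/6, 1/2); meets VG at W = (-1/2, -1/2)
W = V + t·(G−V) with t = 2

t = 2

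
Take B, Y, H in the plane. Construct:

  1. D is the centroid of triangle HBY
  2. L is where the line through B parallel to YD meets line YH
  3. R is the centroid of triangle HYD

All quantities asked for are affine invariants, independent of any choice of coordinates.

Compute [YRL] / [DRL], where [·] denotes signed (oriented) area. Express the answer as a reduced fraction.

[YRL]:[DRL] = -1/3

Set B = (0, 0), Y = (1, 0), H = (0, 1); any affine frame gives the same invariant.
1. D is the centroid of triangle HBY ⇒ D = (1/3, 1/3)
2. L is where the line through B parallel to YD meets line YH ⇒ L = (2, -1)
3. R is the centroid of triangle HYD ⇒ R = (4/9, 4/9)
2·[YRL] = 1/9, 2·[DRL] = -1/3
[YRL]:[DRL] = 1/9:-1/3 = -1/3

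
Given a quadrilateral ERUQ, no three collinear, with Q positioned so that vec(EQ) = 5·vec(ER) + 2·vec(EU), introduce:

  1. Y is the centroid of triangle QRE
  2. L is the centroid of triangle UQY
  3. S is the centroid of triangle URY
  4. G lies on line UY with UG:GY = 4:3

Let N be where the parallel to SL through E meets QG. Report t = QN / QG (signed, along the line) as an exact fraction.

t = 21/31

Assign E = (0, 0), R = (1, 0), U = (0, 1), Q = (5, 2) — the answer is frame-independent, so this choice is without loss of generality.
1. Y is the centroid of triangle QRE ⇒ Y = (2, 2/3)
2. L is the centroid of triangle UQY ⇒ L = (7/3, 11/9)
3. S is the centroid of triangle URY ⇒ S = (1, 5/9)
4. G lies on line UY with UG:GY = 4:3 ⇒ G = (8/7, 17/21)
through E parallel to SL: direction (4/3, 2/3); meets QG at N = (74/31, 37/31)
N = Q + t·(G−Q) with t = 21/31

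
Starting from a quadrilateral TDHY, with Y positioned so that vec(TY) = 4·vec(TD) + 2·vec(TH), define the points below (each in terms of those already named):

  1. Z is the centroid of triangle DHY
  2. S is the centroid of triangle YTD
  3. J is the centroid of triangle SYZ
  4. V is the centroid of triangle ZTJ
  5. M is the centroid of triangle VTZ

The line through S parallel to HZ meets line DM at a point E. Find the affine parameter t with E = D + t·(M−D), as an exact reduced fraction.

t = 54/47

Work in coordinates with T = (0, 0), D = (1, 0), H = (0, 1), Y = (4, 2).
1. Z is the centroid of triangle DHY ⇒ Z = (5/3, 1)
2. S is the centroid of triangle YTD ⇒ S = (5/3, 2/3)
3. J is the centroid of triangle SYZ ⇒ J = (22/9, 11/9)
4. V is the centroid of triangle ZTJ ⇒ V = (37/27, 20/27)
5. M is the centroid of triangle VTZ ⇒ M = (82/81, 47/81)
through S parallel to HZ: direction (5/3, 0); meets DM at E = (143/141, 2/3)
E = D + t·(M−D) with t = 54/47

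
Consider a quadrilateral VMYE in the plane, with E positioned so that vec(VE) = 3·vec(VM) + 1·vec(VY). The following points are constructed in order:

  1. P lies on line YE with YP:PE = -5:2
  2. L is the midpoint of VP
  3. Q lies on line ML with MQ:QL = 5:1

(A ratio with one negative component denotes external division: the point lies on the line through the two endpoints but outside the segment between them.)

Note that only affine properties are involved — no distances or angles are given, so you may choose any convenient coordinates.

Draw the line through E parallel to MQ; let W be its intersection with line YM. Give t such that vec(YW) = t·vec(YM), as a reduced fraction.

Work in coordinates with V = (0, 0), M = (1, 0), Y = (0, 1), E = (3, 1).
1. P lies on line YE with YP:PE = -5:2 ⇒ P = (5, 1)
2. L is the midpoint of VP ⇒ L = (5/2, 1/2)
3. Q lies on line ML with MQ:QL = 5:1 ⇒ Q = (9/4, 5/12)
through E parallel to MQ: direction (5/4, 5/12); meets YM at W = (3/4, 1/4)
W = Y + t·(M−Y) with t = 3/4

t = 3/4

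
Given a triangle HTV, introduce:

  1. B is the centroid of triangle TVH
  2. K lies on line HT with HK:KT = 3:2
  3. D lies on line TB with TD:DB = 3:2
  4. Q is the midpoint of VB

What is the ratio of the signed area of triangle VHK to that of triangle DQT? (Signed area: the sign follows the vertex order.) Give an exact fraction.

Assign H = (0, 0), T = (1, 0), V = (0, 1) — the answer is frame-independent, so this choice is without loss of generality.
1. B is the centroid of triangle TVH ⇒ B = (1/3, 1/3)
2. K lies on line HT with HK:KT = 3:2 ⇒ K = (3/5, 0)
3. D lies on line TB with TD:DB = 3:2 ⇒ D = (3/5, 1/5)
4. Q is the midpoint of VB ⇒ Q = (1/6, 2/3)
2·[VHK] = 3/5, 2·[DQT] = -1/10
[VHK]:[DQT] = 3/5:-1/10 = -6

[VHK]:[DQT] = -6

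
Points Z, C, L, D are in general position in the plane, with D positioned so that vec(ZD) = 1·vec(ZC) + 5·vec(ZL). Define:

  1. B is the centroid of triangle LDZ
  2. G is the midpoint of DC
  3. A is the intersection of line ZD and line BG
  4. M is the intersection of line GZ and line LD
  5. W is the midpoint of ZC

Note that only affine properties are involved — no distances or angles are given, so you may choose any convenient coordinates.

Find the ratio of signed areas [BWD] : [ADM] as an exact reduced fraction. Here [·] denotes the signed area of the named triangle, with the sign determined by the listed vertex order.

[BWD]:[ADM] = 187/100

Work in coordinates with Z = (0, 0), C = (1, 0), L = (0, 1), D = (1, 5).
1. B is the centroid of triangle LDZ ⇒ B = (1/3, 2)
2. G is the midpoint of DC ⇒ G = (1, 5/2)
3. A is the intersection of line ZD and line BG ⇒ A = (7/17, 35/17)
4. M is the intersection of line GZ and line LD ⇒ M = (-2/3, -5/3)
5. W is the midpoint of ZC ⇒ W = (1/2, 0)
2·[BWD] = 11/6, 2·[ADM] = 50/51
[BWD]:[ADM] = 11/6:50/51 = 187/100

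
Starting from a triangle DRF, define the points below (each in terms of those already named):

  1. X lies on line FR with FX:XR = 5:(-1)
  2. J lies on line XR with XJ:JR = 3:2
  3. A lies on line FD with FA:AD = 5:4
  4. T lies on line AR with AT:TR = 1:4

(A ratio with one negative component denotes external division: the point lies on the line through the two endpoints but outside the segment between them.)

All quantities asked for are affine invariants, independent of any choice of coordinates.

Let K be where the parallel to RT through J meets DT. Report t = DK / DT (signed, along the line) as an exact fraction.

t = 7/8

Assign D = (0, 0), R = (1, 0), F = (0, 1) — the answer is frame-independent, so this choice is without loss of generality.
1. X lies on line FR with FX:XR = 5:(-1) ⇒ X = (5/4, -1/4)
2. J lies on line XR with XJ:JR = 3:2 ⇒ J = (11/10, -1/10)
3. A lies on line FD with FA:AD = 5:4 ⇒ A = (0, 4/9)
4. T lies on line AR with AT:TR = 1:4 ⇒ T = (1/5, 16/45)
through J parallel to RT: direction (-4/5, 16/45); meets DT at K = (7/40, 14/45)
K = D + t·(T−D) with t = 7/8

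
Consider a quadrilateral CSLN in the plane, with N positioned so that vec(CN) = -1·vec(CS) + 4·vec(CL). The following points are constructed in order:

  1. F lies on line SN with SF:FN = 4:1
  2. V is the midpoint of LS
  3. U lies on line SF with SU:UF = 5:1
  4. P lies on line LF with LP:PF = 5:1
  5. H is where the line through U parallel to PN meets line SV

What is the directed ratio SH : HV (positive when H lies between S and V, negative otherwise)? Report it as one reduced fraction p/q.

Choose coordinates C = (0, 0), S = (1, 0), L = (0, 1), N = (-1, 4).
1. F lies on line SN with SF:FN = 4:1 ⇒ F = (-3/5, 16/5)
2. V is the midpoint of LS ⇒ V = (1/2, 1/2)
3. U lies on line SF with SU:UF = 5:1 ⇒ U = (-1/3, 8/3)
4. P lies on line LF with LP:PF = 5:1 ⇒ P = (-1/2, 17/6)
5. H is where the line through U parallel to PN meets line SV ⇒ H = (2/3, 1/3)
H = S + t·(V−S) with t = 2/3, so SH:HV = t:(1−t) = 2/3:1/3

SH:HV = 2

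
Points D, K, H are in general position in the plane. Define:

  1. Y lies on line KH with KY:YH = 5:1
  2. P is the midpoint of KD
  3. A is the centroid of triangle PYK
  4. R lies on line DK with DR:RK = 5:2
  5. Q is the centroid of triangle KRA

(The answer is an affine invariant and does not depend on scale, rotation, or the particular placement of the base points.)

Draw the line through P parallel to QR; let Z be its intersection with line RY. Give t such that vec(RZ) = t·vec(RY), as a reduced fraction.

t = 3/13

Assign D = (0, 0), K = (1, 0), H = (0, 1) — the answer is frame-independent, so this choice is without loss of generality.
1. Y lies on line KH with KY:YH = 5:1 ⇒ Y = (1/6, 5/6)
2. P is the midpoint of KD ⇒ P = (1/2, 0)
3. A is the centroid of triangle PYK ⇒ A = (5/9, 5/18)
4. R lies on line DK with DR:RK = 5:2 ⇒ R = (5/7, 0)
5. Q is the centroid of triangle KRA ⇒ Q = (143/189, 5/54)
through P parallel to QR: direction (-8/189, -5/54); meets RY at Z = (107/182, 5/26)
Z = R + t·(Y−R) with t = 3/13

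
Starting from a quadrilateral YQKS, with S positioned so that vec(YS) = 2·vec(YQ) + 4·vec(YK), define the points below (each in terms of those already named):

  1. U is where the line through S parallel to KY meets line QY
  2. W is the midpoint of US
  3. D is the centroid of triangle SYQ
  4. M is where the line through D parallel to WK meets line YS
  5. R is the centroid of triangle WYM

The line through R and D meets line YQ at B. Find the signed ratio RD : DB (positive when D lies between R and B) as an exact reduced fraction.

RD:DB = -2/9

Assign Y = (0, 0), Q = (1, 0), K = (0, 1), S = (2, 4) — the answer is frame-independent, so this choice is without loss of generality.
1. U is where the line through S parallel to KY meets line QY ⇒ U = (2, 0)
2. W is the midpoint of US ⇒ W = (2, 2)
3. D is the centroid of triangle SYQ ⇒ D = (1, 4/3)
4. M is where the line through D parallel to WK meets line YS ⇒ M = (5/9, 10/9)
5. R is the centroid of triangle WYM ⇒ R = (23/27, 28/27)
line RD meets YQ at B = (1/3, 0)
D = R + t·(B−R) with t = -2/7, so RD:DB = -2/7:9/7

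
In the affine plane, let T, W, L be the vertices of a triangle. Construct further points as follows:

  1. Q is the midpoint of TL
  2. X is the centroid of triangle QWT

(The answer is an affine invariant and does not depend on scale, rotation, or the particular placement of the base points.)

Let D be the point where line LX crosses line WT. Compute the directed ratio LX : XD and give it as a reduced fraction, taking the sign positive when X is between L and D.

LX:XD = 5

Assign T = (0, 0), W = (1, 0), L = (0, 1) — the answer is frame-independent, so this choice is without loss of generality.
1. Q is the midpoint of TL ⇒ Q = (0, 1/2)
2. X is the centroid of triangle QWT ⇒ X = (1/3, 1/6)
line LX meets WT at D = (2/5, 0)
X = L + t·(D−L) with t = 5/6, so LX:XD = 5/6:1/6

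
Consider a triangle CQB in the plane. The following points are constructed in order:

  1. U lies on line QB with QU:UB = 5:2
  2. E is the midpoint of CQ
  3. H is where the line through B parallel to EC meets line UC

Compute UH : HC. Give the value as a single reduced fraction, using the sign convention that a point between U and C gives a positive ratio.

UH:HC = -2/7

Work in coordinates with C = (0, 0), Q = (1, 0), B = (0, 1).
1. U lies on line QB with QU:UB = 5:2 ⇒ U = (2/7, 5/7)
2. E is the midpoint of CQ ⇒ E = (1/2, 0)
3. H is where the line through B parallel to EC meets line UC ⇒ H = (2/5, 1)
H = U + t·(C−U) with t = -2/5, so UH:HC = t:(1−t) = -2/5:7/5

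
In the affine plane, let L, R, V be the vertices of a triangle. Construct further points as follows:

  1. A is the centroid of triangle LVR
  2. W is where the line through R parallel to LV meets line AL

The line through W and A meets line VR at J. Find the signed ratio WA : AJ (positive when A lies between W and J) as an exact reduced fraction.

WA:AJ = -4

Set L = (0, 0), R = (1, 0), V = (0, 1); any affine frame gives the same invariant.
1. A is the centroid of triangle LVR ⇒ A = (1/3, 1/3)
2. W is where the line through R parallel to LV meets line AL ⇒ W = (1, 1)
line WA meets VR at J = (1/2, 1/2)
A = W + t·(J−W) with t = 4/3, so WA:AJ = 4/3:-1/3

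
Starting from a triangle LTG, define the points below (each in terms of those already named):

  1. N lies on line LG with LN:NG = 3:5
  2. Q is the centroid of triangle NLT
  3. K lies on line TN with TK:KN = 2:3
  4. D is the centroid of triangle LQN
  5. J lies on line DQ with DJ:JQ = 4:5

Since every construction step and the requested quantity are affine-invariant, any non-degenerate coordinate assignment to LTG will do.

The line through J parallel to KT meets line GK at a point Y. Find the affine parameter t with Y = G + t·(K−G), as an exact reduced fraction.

Set L = (0, 0), T = (1, 0), G = (0, 1); any affine frame gives the same invariant.
1. N lies on line LG with LN:NG = 3:5 ⇒ N = (0, 3/8)
2. Q is the centroid of triangle NLT ⇒ Q = (1/3, 1/8)
3. K lies on line TN with TK:KN = 2:3 ⇒ K = (3/5, 3/20)
4. D is the centroid of triangle LQN ⇒ D = (1/9, 1/6)
5. J lies on line DQ with DJ:JQ = 4:5 ⇒ J = (17/81, 4/27)
through J parallel to KT: direction (2/5, -3/20); meets GK at Y = (167/225, -139/2700)
Y = G + t·(K−G) with t = 167/135

t = 167/135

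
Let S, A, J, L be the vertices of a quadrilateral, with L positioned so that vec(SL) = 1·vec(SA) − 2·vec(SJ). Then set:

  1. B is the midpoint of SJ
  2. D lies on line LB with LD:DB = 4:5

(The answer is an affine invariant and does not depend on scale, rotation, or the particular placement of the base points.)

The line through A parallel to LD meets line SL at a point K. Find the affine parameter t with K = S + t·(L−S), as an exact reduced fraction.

t = 5

Set S = (0, 0), A = (1, 0), J = (0, 1), L = (1, -2); any affine frame gives the same invariant.
1. B is the midpoint of SJ ⇒ B = (0, 1/2)
2. D lies on line LB with LD:DB = 4:5 ⇒ D = (5/9, -8/9)
through A parallel to LD: direction (-4/9, 10/9); meets SL at K = (5, -10)
K = S + t·(L−S) with t = 5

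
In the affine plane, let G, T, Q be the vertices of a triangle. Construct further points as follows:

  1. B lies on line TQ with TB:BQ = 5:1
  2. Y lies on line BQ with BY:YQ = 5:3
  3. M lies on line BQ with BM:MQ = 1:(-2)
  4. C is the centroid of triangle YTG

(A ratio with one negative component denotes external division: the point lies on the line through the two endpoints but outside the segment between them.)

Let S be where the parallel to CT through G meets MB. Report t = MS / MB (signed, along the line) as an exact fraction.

Assign G = (0, 0), T = (1, 0), Q = (0, 1) — the answer is frame-independent, so this choice is without loss of generality.
1. B lies on line TQ with TB:BQ = 5:1 ⇒ B = (1/6, 5/6)
2. Y lies on line BQ with BY:YQ = 5:3 ⇒ Y = (1/16, 15/16)
3. M lies on line BQ with BM:MQ = 1:(-2) ⇒ M = (1/3, 2/3)
4. C is the centroid of triangle YTG ⇒ C = (17/48, 5/16)
through G parallel to CT: direction (31/48, -5/16); meets MB at S = (31/16, -15/16)
S = M + t·(B−M) with t = -77/8

t = -77/8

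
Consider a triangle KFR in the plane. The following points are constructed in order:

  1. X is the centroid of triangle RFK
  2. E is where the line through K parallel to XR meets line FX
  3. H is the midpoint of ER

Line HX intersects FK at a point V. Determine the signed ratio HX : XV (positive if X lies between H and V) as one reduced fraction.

HX:XV = 3/2

Choose coordinates K = (0, 0), F = (1, 0), R = (0, 1).
1. X is the centroid of triangle RFK ⇒ X = (1/3, 1/3)
2. E is where the line through K parallel to XR meets line FX ⇒ E = (-1/3, 2/3)
3. H is the midpoint of ER ⇒ H = (-1/6, 5/6)
line HX meets FK at V = (2/3, 0)
X = H + t·(V−H) with t = 3/5, so HX:XV = 3/5:2/5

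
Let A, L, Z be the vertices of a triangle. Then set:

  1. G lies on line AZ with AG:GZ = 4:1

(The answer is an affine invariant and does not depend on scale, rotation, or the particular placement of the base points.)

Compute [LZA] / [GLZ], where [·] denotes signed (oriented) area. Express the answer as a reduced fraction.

Choose coordinates A = (0, 0), L = (1, 0), Z = (0, 1).
1. G lies on line AZ with AG:GZ = 4:1 ⇒ G = (0, 4/5)
2·[LZA] = 1, 2·[GLZ] = 1/5
[LZA]:[GLZ] = 1:1/5 = 5

[LZA]:[GLZ] = 5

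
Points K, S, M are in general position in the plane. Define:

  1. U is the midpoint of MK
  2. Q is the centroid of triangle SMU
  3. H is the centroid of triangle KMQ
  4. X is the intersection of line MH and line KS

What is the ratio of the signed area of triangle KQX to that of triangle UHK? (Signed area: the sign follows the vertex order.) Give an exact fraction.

[KQX]:[UHK] = 2

Assign K = (0, 0), S = (1, 0), M = (0, 1) — the answer is frame-independent, so this choice is without loss of generality.
1. U is the midpoint of MK ⇒ U = (0, 1/2)
2. Q is the centroid of triangle SMU ⇒ Q = (1/3, 1/2)
3. H is the centroid of triangle KMQ ⇒ H = (1/9, 1/2)
4. X is the intersection of line MH and line KS ⇒ X = (2/9, 0)
2·[KQX] = -1/9, 2·[UHK] = -1/18
[KQX]:[UHK] = -1/9:-1/18 = 2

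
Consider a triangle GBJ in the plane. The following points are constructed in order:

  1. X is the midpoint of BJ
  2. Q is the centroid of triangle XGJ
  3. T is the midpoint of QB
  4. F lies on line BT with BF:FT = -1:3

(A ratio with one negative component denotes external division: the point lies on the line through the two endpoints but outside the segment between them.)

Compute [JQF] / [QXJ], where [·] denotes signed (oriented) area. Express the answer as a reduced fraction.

Choose coordinates G = (0, 0), B = (1, 0), J = (0, 1).
1. X is the midpoint of BJ ⇒ X = (1/2, 1/2)
2. Q is the centroid of triangle XGJ ⇒ Q = (1/6, 1/2)
3. T is the midpoint of QB ⇒ T = (7/12, 1/4)
4. F lies on line BT with BF:FT = -1:3 ⇒ F = (29/24, -1/8)
2·[JQF] = 5/12, 2·[QXJ] = 1/6
[JQF]:[QXJ] = 5/12:1/6 = 5/2

[JQF]:[QXJ] = 5/2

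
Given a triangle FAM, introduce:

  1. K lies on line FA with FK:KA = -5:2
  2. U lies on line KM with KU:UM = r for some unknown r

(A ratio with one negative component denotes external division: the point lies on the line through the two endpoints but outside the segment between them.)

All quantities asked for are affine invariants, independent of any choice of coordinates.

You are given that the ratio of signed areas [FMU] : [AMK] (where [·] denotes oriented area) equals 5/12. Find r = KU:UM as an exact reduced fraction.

Assign F = (0, 0), A = (1, 0), M = (0, 1) — the answer is frame-independent, so this choice is without loss of generality.
1. K lies on line FA with FK:KA = -5:2 ⇒ K = (5/3, 0)
2. With KU:UM = r, write λ = r/(r+1) so U = K + λ·(M−K); U is affine-linear in λ
Every point depending on U is an affine combination of U and λ-independent points, so each such coordinate is linear in λ; the λ² term in each signed area is a multiple of (M−K)×(M−K) = 0, so 2·[FMU] and 2·[AMK] are each linear in λ. Evaluating at λ=0 and λ=1:
  2·[FMU] = 5/3·λ − 5/3,   2·[AMK] = -2/3
So [FMU]:[AMK] = (5/3·λ − 5/3) / (-2/3). Setting this equal to 5/12:
  5/3·λ − 5/3 = 5/12·(-2/3)  ⇒  λ = 5/6
Then r = λ/(1−λ) = (5/6)/(1/6) = 5. Check: with r = 5, U = (5/18, 5/6) and [FMU]:[AMK] = 5/12 as required.

r = 5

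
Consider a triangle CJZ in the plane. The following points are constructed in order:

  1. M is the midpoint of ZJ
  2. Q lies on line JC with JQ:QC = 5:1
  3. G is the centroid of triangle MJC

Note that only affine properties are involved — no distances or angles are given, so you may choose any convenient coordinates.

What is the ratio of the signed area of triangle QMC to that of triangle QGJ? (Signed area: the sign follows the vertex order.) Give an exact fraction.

Assign C = (0, 0), J = (1, 0), Z = (0, 1) — the answer is frame-independent, so this choice is without loss of generality.
1. M is the midpoint of ZJ ⇒ M = (1/2, 1/2)
2. Q lies on line JC with JQ:QC = 5:1 ⇒ Q = (1/6, 0)
3. G is the centroid of triangle MJC ⇒ G = (1/2, 1/6)
2·[QMC] = 1/12, 2·[QGJ] = -5/36
[QMC]:[QGJ] = 1/12:-5/36 = -3/5

[QMC]:[QGJ] = -3/5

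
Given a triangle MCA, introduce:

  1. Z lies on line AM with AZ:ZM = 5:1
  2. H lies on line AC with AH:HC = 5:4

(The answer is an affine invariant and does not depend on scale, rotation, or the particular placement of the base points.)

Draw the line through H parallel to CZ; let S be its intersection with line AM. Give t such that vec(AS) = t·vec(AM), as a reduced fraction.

Choose coordinates M = (0, 0), C = (1, 0), A = (0, 1).
1. Z lies on line AM with AZ:ZM = 5:1 ⇒ Z = (0, 1/6)
2. H lies on line AC with AH:HC = 5:4 ⇒ H = (5/9, 4/9)
through H parallel to CZ: direction (-1, 1/6); meets AM at S = (0, 29/54)
S = A + t·(M−A) with t = 25/54

t = 25/54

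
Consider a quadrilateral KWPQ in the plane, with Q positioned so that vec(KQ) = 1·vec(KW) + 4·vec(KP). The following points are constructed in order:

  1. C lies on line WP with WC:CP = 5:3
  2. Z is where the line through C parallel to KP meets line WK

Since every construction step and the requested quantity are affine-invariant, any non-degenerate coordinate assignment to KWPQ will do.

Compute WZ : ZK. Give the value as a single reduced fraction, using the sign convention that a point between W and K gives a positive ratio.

Assign K = (0, 0), W = (1, 0), P = (0, 1), Q = (1, 4) — the answer is frame-independent, so this choice is without loss of generality.
1. C lies on line WP with WC:CP = 5:3 ⇒ C = (3/8, 5/8)
2. Z is where the line through C parallel to KP meets line WK ⇒ Z = (3/8, 0)
Z = W + t·(K−W) with t = 5/8, so WZ:ZK = t:(1−t) = 5/8:3/8

WZ:ZK = 5/3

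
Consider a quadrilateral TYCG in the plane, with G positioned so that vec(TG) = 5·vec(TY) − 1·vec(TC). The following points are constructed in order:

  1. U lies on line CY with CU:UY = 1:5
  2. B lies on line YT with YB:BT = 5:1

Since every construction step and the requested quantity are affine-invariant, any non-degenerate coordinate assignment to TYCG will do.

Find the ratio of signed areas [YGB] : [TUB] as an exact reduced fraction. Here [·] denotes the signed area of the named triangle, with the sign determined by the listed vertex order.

Set T = (0, 0), Y = (1, 0), C = (0, 1), G = (5, -1); any affine frame gives the same invariant.
1. U lies on line CY with CU:UY = 1:5 ⇒ U = (1/6, 5/6)
2. B lies on line YT with YB:BT = 5:1 ⇒ B = (1/6, 0)
2·[YGB] = -5/6, 2·[TUB] = -5/36
[YGB]:[TUB] = -5/6:-5/36 = 6

[YGB]:[TUB] = 6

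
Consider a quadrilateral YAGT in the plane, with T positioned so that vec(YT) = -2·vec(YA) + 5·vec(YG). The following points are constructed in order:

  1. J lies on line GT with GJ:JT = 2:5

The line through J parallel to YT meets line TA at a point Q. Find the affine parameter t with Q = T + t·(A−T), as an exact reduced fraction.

t = 2/7

Work in coordinates with Y = (0, 0), A = (1, 0), G = (0, 1), T = (-2, 5).
1. J lies on line GT with GJ:JT = 2:5 ⇒ J = (-4/7, 15/7)
through J parallel to YT: direction (-2, 5); meets TA at Q = (-8/7, 25/7)
Q = T + t·(A−T) with t = 2/7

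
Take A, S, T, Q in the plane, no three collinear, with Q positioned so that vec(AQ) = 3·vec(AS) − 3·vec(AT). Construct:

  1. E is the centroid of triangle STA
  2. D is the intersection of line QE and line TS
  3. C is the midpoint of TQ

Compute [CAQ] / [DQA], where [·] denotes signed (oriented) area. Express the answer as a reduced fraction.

[CAQ]:[DQA] = -1/2

Assign A = (0, 0), S = (1, 0), T = (0, 1), Q = (3, -3) — the answer is frame-independent, so this choice is without loss of generality.
1. E is the centroid of triangle STA ⇒ E = (1/3, 1/3)
2. D is the intersection of line QE and line TS ⇒ D = (-1, 2)
3. C is the midpoint of TQ ⇒ C = (3/2, -1)
2·[CAQ] = 3/2, 2·[DQA] = -3
[CAQ]:[DQA] = 3/2:-3 = -1/2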